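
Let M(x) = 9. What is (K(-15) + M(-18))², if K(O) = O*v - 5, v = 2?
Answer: 676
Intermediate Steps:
K(O) = -5 + 2*O (K(O) = O*2 - 5 = 2*O - 5 = -5 + 2*O)
(K(-15) + M(-18))² = ((-5 + 2*(-15)) + 9)² = ((-5 - 30) + 9)² = (-35 + 9)² = (-26)² = 676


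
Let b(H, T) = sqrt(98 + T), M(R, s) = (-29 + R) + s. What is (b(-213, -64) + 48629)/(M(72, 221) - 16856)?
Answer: -48629/16592 - sqrt(34)/16592 ≈ -2.9312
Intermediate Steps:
M(R, s) = -29 + R + s
(b(-213, -64) + 48629)/(M(72, 221) - 16856) = (sqrt(98 - 64) + 48629)/((-29 + 72 + 221) - 16856) = (sqrt(34) + 48629)/(264 - 16856) = (48629 + sqrt(34))/(-16592) = (48629 + sqrt(34))*(-1/16592) = -48629/16592 - sqrt(34)/16592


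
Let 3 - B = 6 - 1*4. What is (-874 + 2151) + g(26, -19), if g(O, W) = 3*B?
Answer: 1280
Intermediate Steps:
B = 1 (B = 3 - (6 - 1*4) = 3 - (6 - 4) = 3 - 1*2 = 3 - 2 = 1)
g(O, W) = 3 (g(O, W) = 3*1 = 3)
(-874 + 2151) + g(26, -19) = (-874 + 2151) + 3 = 1277 + 3 = 1280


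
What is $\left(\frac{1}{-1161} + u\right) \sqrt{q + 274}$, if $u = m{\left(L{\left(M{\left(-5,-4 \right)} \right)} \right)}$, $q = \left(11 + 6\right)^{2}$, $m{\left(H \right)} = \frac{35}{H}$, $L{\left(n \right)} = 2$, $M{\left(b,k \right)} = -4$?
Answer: $\frac{40633 \sqrt{563}}{2322} \approx 415.21$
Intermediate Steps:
$q = 289$ ($q = 17^{2} = 289$)
$u = \frac{35}{2} \approx 17.5$
$\left(\frac{1}{-1161} + u\right) \sqrt{q + 274} = \left(\frac{1}{-1161} + \frac{35}{2}\right) \sqrt{289 + 274} = \left(- \frac{1}{1161} + \frac{35}{2}\right) \sqrt{563} = \frac{40633 \sqrt{563}}{2322}$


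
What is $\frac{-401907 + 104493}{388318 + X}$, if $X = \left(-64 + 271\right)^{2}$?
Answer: $- \frac{297414}{431167} \approx -0.68979$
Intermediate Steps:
$X = 42849$ ($X = 207^{2} = 42849$)
$\frac{-401907 + 104493}{388318 + X} = \frac{-401907 + 104493}{388318 + 42849} = - \frac{297414}{431167}$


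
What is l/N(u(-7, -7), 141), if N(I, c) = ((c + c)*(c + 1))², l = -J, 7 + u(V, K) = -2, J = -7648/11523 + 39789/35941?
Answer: -183611879/664095632054164848 ≈ -2.7648e-10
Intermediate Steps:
J = 183611879/414148143 (J = -7648*1/11523 + 39789*(1/35941) = -7648/11523 + 39789/35941 = 183611879/414148143 ≈ 0.44335)
u(V, K) = -9 (u(V, K) = -7 - 2 = -9)
l = -183611879/414148143 (l = -1*183611879/414148143 = -183611879/414148143 ≈ -0.44335)
N(I, c) = 4*c²*(1 + c)² (N(I, c) = ((2*c)*(1 + c))² = (2*c*(1 + c))² = 4*c²*(1 + c)²)
l/N(u(-7, -7), 141) = -183611879*1/(79524*(1 + 141)²)/414148143 = -183611879/(414148143*(4*19881*142²)) = -183611879/(414148143*(4*19881*20164)) = -183611879/414148143/1603521936 = -183611879/414148143*1/1603521936 = -183611879/664095632054164848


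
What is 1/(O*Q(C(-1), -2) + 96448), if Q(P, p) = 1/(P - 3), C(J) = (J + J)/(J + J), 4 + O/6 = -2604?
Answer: 1/104272 ≈ 9.5903e-6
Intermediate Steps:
O = -15648 (O = -24 + 6*(-2604) = -24 - 15624 = -15648)
C(J) = 1 (C(J) = (2*J)/((2*J)) = (2*J)*(1/(2*J)) = 1)
Q(P, p) = 1/(-3 + P)
1/(O*Q(C(-1), -2) + 96448) = 1/(-15648/(-3 + 1) + 96448) = 1/(-15648/(-2) + 96448) = 1/(-15648*(-1/2) + 96448) = 1/(7824 + 96448) = 1/104272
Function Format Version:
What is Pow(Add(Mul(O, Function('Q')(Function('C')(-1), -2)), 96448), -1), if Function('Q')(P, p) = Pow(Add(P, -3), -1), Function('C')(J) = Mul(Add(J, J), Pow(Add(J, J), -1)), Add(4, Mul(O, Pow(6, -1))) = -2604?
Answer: Rational(1, 104272) ≈ 9.5903e-6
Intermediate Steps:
O = -15648 (O = Add(-24, Mul(6, -2604)) = Add(-24, -15624) = -15648)
Function('C')(J) = 1 (Function('C')(J) = Mul(Mul(2, J), Pow(Mul(2, J), -1)) = Mul(Mul(2, J), Mul(Rational(1, 2), Pow(J, -1))) = 1)
Function('Q')(P, p) = Pow(Add(-3, P), -1)
Pow(Add(Mul(O, Function('Q')(Function('C')(-1), -2)), 96448), -1) = Pow(Add(Mul(-15648, Pow(Add(-3, 1), -1)), 96448), -1) = Pow(Add(Mul(-15648, Pow(-2, -1)), 96448), -1) = Pow(Add(Mul(-15648, Rational(-1, 2)), 96448), -1) = Pow(Add(7824, 96448), -1) = Pow(104272, -1) = Rational(1, 104272)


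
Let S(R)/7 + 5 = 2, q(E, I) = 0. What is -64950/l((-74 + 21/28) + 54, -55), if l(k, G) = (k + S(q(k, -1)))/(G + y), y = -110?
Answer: -42867000/161 ≈ -2.6625e+5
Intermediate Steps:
S(R) = -21 (S(R) = -35 + 7*2 = -35 + 14 = -21)
l(k, G) = (-21 + k)/(-110 + G) (l(k, G) = (k - 21)/(G - 110) = (-21 + k)/(-110 + G))
-64950/l((-74 + 21/28) + 54, -55) = -64950*(-110 - 55)/(-21 + ((-74 + 21/28) + 54)) = -64950*(-165/(-21 + ((-74 + 21*(1/28)) + 54))) = -64950*(-165/(-21 + ((-74 + ¾) + 54))) = -64950*(-165/(-21 + (-293/4 + 54))) = -64950*(-165/(-21 - 77/4)) = -64950/((-1/165*(-161/4))) = -64950/161/660 = -64950*660/161 = -42867000/161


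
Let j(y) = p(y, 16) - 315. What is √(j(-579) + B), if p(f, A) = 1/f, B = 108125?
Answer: √36142331631/579 ≈ 328.34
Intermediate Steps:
p(f, A) = 1/f
j(y) = -315 + 1/y (j(y) = 1/y - 315 = -315 + 1/y)
√(j(-579) + B) = √((-315 + 1/(-579)) + 108125) = √((-315 - 1/579) + 108125) = √(-182386/579 + 108125) = √(62421989/579) = √36142331631/579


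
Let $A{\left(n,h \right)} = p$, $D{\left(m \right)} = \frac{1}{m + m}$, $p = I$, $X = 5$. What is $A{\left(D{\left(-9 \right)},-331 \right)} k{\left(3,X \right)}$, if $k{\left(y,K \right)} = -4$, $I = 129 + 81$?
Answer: $-840$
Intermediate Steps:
$I = 210$
$p = 210$
$D{\left(m \right)} = \frac{1}{2 m}$
$A{\left(n,h \right)} = 210$
$A{\left(D{\left(-9 \right)},-331 \right)} k{\left(3,X \right)} = 210 \left(-4\right) = -840$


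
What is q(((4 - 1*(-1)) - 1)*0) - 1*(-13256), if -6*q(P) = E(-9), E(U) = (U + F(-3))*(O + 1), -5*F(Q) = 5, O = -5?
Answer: 39748/3 ≈ 13249.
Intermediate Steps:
F(Q) = -1 (F(Q) = -⅕*5 = -1)
E(U) = 4 - 4*U (E(U) = (U - 1)*(-5 + 1) = (-1 + U)*(-4) = 4 - 4*U)
q(P) = -20/3 (q(P) = -(4 - 4*(-9))/6 = -(4 + 36)/6 = -⅙*40 = -20/3)
q(((4 - 1*(-1)) - 1)*0) - 1*(-13256) = -20/3 - 1*(-13256) = -20/3 + 13256 = 39748/3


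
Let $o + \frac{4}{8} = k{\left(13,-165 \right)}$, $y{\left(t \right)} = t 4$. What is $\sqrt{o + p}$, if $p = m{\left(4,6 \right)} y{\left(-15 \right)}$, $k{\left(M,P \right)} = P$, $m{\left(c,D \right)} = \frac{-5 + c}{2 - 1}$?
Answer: $\frac{i \sqrt{422}}{2} \approx 10.271 i$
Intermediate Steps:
$m{\left(c,D \right)} = -5 + c$ ($m{\left(c,D \right)} = \frac{-5 + c}{1} = \left(-5 + c\right) 1 = -5 + c$)
$y{\left(t \right)} = 4 t$
$o = - \frac{331}{2}$ ($o = - \frac{1}{2} - 165 = - \frac{331}{2} \approx -165.5$)
$p = 60$ ($p = \left(-5 + 4\right) 4 \left(-15\right) = \left(-1\right) \left(-60\right) = 60$)
$\sqrt{o + p} = \sqrt{- \frac{331}{2} + 60} = \sqrt{- \frac{211}{2}} = \frac{i \sqrt{422}}{2}$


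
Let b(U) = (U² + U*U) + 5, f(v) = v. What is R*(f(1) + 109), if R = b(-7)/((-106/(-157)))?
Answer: 889405/53 ≈ 16781.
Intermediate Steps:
b(U) = 5 + 2*U² (b(U) = (U² + U²) + 5 = 2*U² + 5 = 5 + 2*U²)
R = 16171/106 (R = (5 + 2*(-7)²)/((-106/(-157))) = (5 + 2*49)/((-106*(-1/157))) = (5 + 98)/(106/157) = 103*(157/106) = 16171/106 ≈ 152.56)
R*(f(1) + 109) = 16171*(1 + 109)/106 = (16171/106)*110 = 889405/53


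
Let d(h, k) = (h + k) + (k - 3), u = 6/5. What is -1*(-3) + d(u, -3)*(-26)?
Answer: 1029/5 ≈ 205.80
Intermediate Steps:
u = 6/5 (u = 6*(⅕) = 6/5 ≈ 1.2000)
d(h, k) = -3 + h + 2*k (d(h, k) = (h + k) + (-3 + k) = -3 + h + 2*k)
-1*(-3) + d(u, -3)*(-26) = -1*(-3) + (-3 + 6/5 + 2*(-3))*(-26) = 3 + (-3 + 6/5 - 6)*(-26) = 3 - 39/5*(-26) = 3 + 1014/5 = 1029/5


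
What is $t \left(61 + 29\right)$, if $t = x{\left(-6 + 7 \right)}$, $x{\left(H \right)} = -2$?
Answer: $-180$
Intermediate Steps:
$t = -2$
$t \left(61 + 29\right) = - 2 \left(61 + 29\right) = \left(-2\right) 90 = -180$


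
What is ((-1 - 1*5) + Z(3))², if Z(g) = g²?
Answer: 9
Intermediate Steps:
((-1 - 1*5) + Z(3))² = ((-1 - 1*5) + 3²)² = ((-1 - 5) + 9)² = (-6 + 9)² = 3² = 9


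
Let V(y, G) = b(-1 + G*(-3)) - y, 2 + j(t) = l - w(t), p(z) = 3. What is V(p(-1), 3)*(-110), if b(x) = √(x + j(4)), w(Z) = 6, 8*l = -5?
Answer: 330 - 55*I*√298/2 ≈ 330.0 - 474.72*I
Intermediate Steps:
l = -5/8 (l = (⅛)*(-5) = -5/8 ≈ -0.62500)
j(t) = -69/8 (j(t) = -2 + (-5/8 - 1*6) = -2 + (-5/8 - 6) = -2 - 53/8 = -69/8)
b(x) = √(-69/8 + x) (b(x) = √(x - 69/8) = √(-69/8 + x))
V(y, G) = -y + √(-154 - 48*G)/4 (V(y, G) = √(-138 + 16*(-1 + G*(-3)))/4 - y = √(-138 + 16*(-1 - 3*G))/4 - y = √(-138 + (-16 - 48*G))/4 - y = √(-154 - 48*G)/4 - y = -y + √(-154 - 48*G)/4)
V(p(-1), 3)*(-110) = (-1*3 + √(-154 - 48*3)/4)*(-110) = (-3 + √(-154 - 144)/4)*(-110) = (-3 + √(-298)/4)*(-110) = (-3 + (I*√298)/4)*(-110) = (-3 + I*√298/4)*(-110) = 330 - 55*I*√298/2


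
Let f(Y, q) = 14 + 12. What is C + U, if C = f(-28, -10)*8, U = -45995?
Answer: -45787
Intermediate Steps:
f(Y, q) = 26
C = 208 (C = 26*8 = 208)
C + U = 208 - 45995 = -45787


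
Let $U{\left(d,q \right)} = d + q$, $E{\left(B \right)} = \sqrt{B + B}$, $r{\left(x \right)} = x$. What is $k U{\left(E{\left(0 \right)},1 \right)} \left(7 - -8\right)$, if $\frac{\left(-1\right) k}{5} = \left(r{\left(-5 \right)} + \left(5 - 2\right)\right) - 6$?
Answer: $600$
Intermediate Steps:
$E{\left(B \right)} = \sqrt{2} \sqrt{B}$ ($E{\left(B \right)} = \sqrt{2 B} = \sqrt{2} \sqrt{B}$)
$k = 40$ ($k = - 5 \left(\left(-5 + \left(5 - 2\right)\right) - 6\right) = - 5 \left(\left(-5 + 3\right) - 6\right) = - 5 \left(-2 - 6\right) = \left(-5\right) \left(-8\right) = 40$)
$k U{\left(E{\left(0 \right)},1 \right)} \left(7 - -8\right) = 40 \left(\sqrt{2} \sqrt{0} + 1\right) \left(7 - -8\right) = 40 \left(\sqrt{2} \cdot 0 + 1\right) \left(7 + 8\right) = 40 \left(0 + 1\right) 15 = 40 \cdot 1 \cdot 15 = 40 \cdot 15 = 600$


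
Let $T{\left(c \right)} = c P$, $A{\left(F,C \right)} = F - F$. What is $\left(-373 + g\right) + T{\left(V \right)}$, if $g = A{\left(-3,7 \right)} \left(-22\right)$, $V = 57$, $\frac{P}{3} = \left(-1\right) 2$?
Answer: $-715$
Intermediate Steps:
$A{\left(F,C \right)} = 0$
$P = -6$ ($P = 3 \left(\left(-1\right) 2\right) = 3 \left(-2\right) = -6$)
$T{\left(c \right)} = - 6 c$ ($T{\left(c \right)} = c \left(-6\right) = - 6 c$)
$g = 0$ ($g = 0 \left(-22\right) = 0$)
$\left(-373 + g\right) + T{\left(V \right)} = \left(-373 + 0\right) - 342 = -373 - 342 = -715$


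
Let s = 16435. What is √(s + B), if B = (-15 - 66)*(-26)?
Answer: √18541 ≈ 136.17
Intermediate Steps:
B = 2106 (B = -81*(-26) = 2106)
√(s + B) = √(16435 + 2106) = √18541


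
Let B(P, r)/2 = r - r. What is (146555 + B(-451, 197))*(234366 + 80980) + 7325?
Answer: 46215540355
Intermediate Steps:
B(P, r) = 0 (B(P, r) = 2*(r - r) = 2*0 = 0)
(146555 + B(-451, 197))*(234366 + 80980) + 7325 = (146555 + 0)*(234366 + 80980) + 7325 = 146555*315346 + 7325 = 46215533030 + 7325 = 46215540355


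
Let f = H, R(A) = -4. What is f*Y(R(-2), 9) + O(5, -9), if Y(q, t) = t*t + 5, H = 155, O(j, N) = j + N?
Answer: 13326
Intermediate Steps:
O(j, N) = N + j
Y(q, t) = 5 + t² (Y(q, t) = t² + 5 = 5 + t²)
f = 155
f*Y(R(-2), 9) + O(5, -9) = 155*(5 + 9²) + (-9 + 5) = 155*(5 + 81) - 4 = 155*86 - 4 = 13330 - 4 = 13326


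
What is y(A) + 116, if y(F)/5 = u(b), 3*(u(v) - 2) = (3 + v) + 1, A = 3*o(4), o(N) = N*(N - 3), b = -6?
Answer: 368/3 ≈ 122.67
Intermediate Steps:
o(N) = N*(-3 + N)
A = 12 (A = 3*(4*(-3 + 4)) = 3*(4*1) = 3*4 = 12)
u(v) = 10/3 + v/3 (u(v) = 2 + ((3 + v) + 1)/3 = 2 + (4 + v)/3 = 2 + (4/3 + v/3) = 10/3 + v/3)
y(F) = 20/3 (y(F) = 5*(10/3 + (1/3)*(-6)) = 5*(10/3 - 2) = 5*(4/3) = 20/3)
y(A) + 116 = 20/3 + 116 = 368/3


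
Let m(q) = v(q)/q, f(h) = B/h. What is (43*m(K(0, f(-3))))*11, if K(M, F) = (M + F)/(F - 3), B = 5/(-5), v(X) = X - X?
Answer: 0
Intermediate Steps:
v(X) = 0
B = -1 (B = 5*(-⅕) = -1)
f(h) = -1/h
K(M, F) = (F + M)/(-3 + F)
m(q) = 0 (m(q) = 0/q = 0)
(43*m(K(0, f(-3))))*11 = (43*0)*11 = 0*11 = 0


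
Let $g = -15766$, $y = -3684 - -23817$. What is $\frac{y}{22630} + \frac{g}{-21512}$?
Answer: $\frac{197471419}{121704140} \approx 1.6226$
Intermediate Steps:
$y = 20133$ ($y = -3684 + 23817 = 20133$)
$\frac{y}{22630} + \frac{g}{-21512} = \frac{20133}{22630} - \frac{15766}{-21512} = 20133 \cdot \frac{1}{22630} - - \frac{7883}{10756} = \frac{20133}{22630} + \frac{7883}{10756} = \frac{197471419}{121704140}$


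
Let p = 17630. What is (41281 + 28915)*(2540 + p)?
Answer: 1415853320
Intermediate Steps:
(41281 + 28915)*(2540 + p) = (41281 + 28915)*(2540 + 17630) = 70196*20170 = 1415853320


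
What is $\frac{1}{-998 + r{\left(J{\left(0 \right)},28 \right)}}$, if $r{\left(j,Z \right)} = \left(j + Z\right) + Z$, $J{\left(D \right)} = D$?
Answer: $- \frac{1}{942} \approx -0.0010616$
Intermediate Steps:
$r{\left(j,Z \right)} = j + 2 Z$ ($r{\left(j,Z \right)} = \left(Z + j\right) + Z = j + 2 Z$)
$\frac{1}{-998 + r{\left(J{\left(0 \right)},28 \right)}} = \frac{1}{-998 + \left(0 + 2 \cdot 28\right)} = \frac{1}{-998 + \left(0 + 56\right)} = \frac{1}{-998 + 56} = \frac{1}{-942} = - \frac{1}{942}$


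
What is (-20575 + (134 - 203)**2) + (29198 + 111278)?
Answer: 124662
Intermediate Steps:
(-20575 + (134 - 203)**2) + (29198 + 111278) = (-20575 + (-69)**2) + 140476 = (-20575 + 4761) + 140476 = -15814 + 140476 = 124662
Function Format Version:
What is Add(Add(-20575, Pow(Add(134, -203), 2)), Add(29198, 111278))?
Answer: 124662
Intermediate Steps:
Add(Add(-20575, Pow(Add(134, -203), 2)), Add(29198, 111278)) = Add(Add(-20575, Pow(-69, 2)), 140476) = Add(Add(-20575, 4761), 140476) = Add(-15814, 140476) = 124662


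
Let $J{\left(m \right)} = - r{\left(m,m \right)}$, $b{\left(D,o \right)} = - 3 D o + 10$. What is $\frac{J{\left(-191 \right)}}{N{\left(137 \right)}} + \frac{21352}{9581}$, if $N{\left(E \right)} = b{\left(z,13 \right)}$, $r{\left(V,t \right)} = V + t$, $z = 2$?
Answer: $- \frac{1104003}{325754} \approx -3.3891$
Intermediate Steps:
$b{\left(D,o \right)} = 10 - 3 D o$ ($b{\left(D,o \right)} = - 3 D o + 10 = 10 - 3 D o$)
$J{\left(m \right)} = - 2 m$ ($J{\left(m \right)} = - (m + m) = - 2 m$)
$N{\left(E \right)} = -68$ ($N{\left(E \right)} = 10 - 6 \cdot 13 = 10 - 78 = -68$)
$\frac{J{\left(-191 \right)}}{N{\left(137 \right)}} + \frac{21352}{9581} = \frac{\left(-2\right) \left(-191\right)}{-68} + \frac{21352}{9581} = 382 \left(- \frac{1}{68}\right) + 21352 \cdot \frac{1}{9581} = - \frac{191}{34} + \frac{21352}{9581} = - \frac{1104003}{325754}$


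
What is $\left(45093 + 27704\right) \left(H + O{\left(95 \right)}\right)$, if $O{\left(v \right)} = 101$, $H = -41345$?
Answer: $-3002439468$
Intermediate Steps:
$\left(45093 + 27704\right) \left(H + O{\left(95 \right)}\right) = \left(45093 + 27704\right) \left(-41345 + 101\right) = 72797 \left(-41244\right) = -3002439468$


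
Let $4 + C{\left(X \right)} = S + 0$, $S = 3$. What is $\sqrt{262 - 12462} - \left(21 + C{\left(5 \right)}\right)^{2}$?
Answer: $-400 + 10 i \sqrt{122} \approx -400.0 + 110.45 i$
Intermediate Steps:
$C{\left(X \right)} = -1$ ($C{\left(X \right)} = -4 + \left(3 + 0\right) = -4 + 3 = -1$)
$\sqrt{262 - 12462} - \left(21 + C{\left(5 \right)}\right)^{2} = \sqrt{262 - 12462} - \left(21 - 1\right)^{2} = \sqrt{-12200} - 20^{2} = 10 i \sqrt{122} - 400 = -400 + 10 i \sqrt{122}$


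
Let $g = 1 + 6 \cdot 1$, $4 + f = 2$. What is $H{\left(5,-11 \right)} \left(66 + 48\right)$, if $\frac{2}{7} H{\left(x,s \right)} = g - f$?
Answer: $3591$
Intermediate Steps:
$f = -2$ ($f = -4 + 2 = -2$)
$g = 7$ ($g = 1 + 6 = 7$)
$H{\left(x,s \right)} = \frac{63}{2}$ ($H{\left(x,s \right)} = \frac{7 \left(7 - -2\right)}{2} = \frac{7 \left(7 + 2\right)}{2} = \frac{7}{2} \cdot 9 = \frac{63}{2}$)
$H{\left(5,-11 \right)} \left(66 + 48\right) = \frac{63 \left(66 + 48\right)}{2} = \frac{63}{2} \cdot 114 = 3591$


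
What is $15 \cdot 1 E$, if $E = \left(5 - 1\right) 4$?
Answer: $240$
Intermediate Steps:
$E = 16$ ($E = 4 \cdot 4 = 16$)
$15 \cdot 1 E = 15 \cdot 1 \cdot 16 = 15 \cdot 16 = 240$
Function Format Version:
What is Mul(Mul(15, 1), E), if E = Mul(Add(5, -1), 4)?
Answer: 240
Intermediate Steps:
E = 16 (E = Mul(4, 4) = 16)
Mul(Mul(15, 1), E) = Mul(Mul(15, 1), 16) = Mul(15, 16) = 240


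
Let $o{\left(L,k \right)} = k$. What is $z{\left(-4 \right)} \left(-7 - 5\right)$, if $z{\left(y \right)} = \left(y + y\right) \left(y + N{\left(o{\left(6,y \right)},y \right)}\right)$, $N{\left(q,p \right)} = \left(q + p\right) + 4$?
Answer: $-768$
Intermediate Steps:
$N{\left(q,p \right)} = 4 + p + q$ ($N{\left(q,p \right)} = \left(p + q\right) + 4 = 4 + p + q$)
$z{\left(y \right)} = 2 y \left(4 + 3 y\right)$ ($z{\left(y \right)} = \left(y + y\right) \left(y + \left(4 + y + y\right)\right) = 2 y \left(y + \left(4 + 2 y\right)\right) = 2 y \left(4 + 3 y\right)$)
$z{\left(-4 \right)} \left(-7 - 5\right) = 2 \left(-4\right) \left(4 + 3 \left(-4\right)\right) \left(-7 - 5\right) = 2 \left(-4\right) \left(4 - 12\right) \left(-12\right) = 2 \left(-4\right) \left(-8\right) \left(-12\right) = 64 \left(-12\right) = -768$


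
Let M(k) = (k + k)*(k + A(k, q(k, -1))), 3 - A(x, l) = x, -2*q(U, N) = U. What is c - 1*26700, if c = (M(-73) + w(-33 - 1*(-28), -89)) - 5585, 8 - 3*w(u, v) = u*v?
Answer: -98606/3 ≈ -32869.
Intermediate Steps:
q(U, N) = -U/2
A(x, l) = 3 - x
M(k) = 6*k (M(k) = (k + k)*(k + (3 - k)) = (2*k)*3 = 6*k)
w(u, v) = 8/3 - u*v/3
c = -18506/3 (c = (6*(-73) + (8/3 - ⅓*(-33 - 1*(-28))*(-89))) - 5585 = (-438 + (8/3 - ⅓*(-33 + 28)*(-89))) - 5585 = (-438 + (8/3 - ⅓*(-5)*(-89))) - 5585 = (-438 + (8/3 - 445/3)) - 5585 = (-438 - 437/3) - 5585 = -1751/3 - 5585 = -18506/3 ≈ -6168.7)
c - 1*26700 = -18506/3 - 1*26700 = -18506/3 - 26700 = -98606/3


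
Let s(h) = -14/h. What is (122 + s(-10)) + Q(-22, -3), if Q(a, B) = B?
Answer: 602/5 ≈ 120.40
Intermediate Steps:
(122 + s(-10)) + Q(-22, -3) = (122 - 14/(-10)) - 3 = (122 - 14*(-⅒)) - 3 = (122 + 7/5) - 3 = 617/5 - 3 = 602/5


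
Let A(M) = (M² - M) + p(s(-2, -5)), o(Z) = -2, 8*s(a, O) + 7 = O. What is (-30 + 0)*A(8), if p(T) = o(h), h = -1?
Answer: -1620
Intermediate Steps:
s(a, O) = -7/8 + O/8
p(T) = -2
A(M) = -2 + M² - M (A(M) = (M² - M) - 2 = -2 + M² - M)
(-30 + 0)*A(8) = (-30 + 0)*(-2 + 8² - 1*8) = -30*(-2 + 64 - 8) = -30*54 = -1620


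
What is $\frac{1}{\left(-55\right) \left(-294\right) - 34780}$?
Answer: $- \frac{1}{18610} \approx -5.3735 \cdot 10^{-5}$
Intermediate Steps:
$\frac{1}{\left(-55\right) \left(-294\right) - 34780} = \frac{1}{16170 - 34780} = \frac{1}{-18610} = - \frac{1}{18610}$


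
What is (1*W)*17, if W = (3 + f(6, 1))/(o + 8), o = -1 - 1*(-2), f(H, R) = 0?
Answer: 17/3 ≈ 5.6667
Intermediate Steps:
o = 1 (o = -1 + 2 = 1)
W = 1/3 (W = (3 + 0)/(1 + 8) = 3/9 = 3*(1/9) = 1/3 ≈ 0.33333)
(1*W)*17 = (1*(1/3))*17 = (1/3)*17 = 17/3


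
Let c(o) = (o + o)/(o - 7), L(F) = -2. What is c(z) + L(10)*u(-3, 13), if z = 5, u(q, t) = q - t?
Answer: 27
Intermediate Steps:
c(o) = 2*o/(-7 + o) (c(o) = (2*o)/(-7 + o) = 2*o/(-7 + o))
c(z) + L(10)*u(-3, 13) = 2*5/(-7 + 5) - 2*(-3 - 1*13) = 2*5/(-2) - 2*(-3 - 13) = 2*5*(-½) - 2*(-16) = -5 + 32 = 27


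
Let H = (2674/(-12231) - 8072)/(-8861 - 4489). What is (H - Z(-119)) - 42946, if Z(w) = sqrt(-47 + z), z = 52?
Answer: -3506144745397/81641925 - sqrt(5) ≈ -42948.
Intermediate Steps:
H = 49365653/81641925 (H = (2674*(-1/12231) - 8072)/(-13350) = (-2674/12231 - 8072)*(-1/13350) = -98731306/12231*(-1/13350) = 49365653/81641925 ≈ 0.60466)
Z(w) = sqrt(5) (Z(w) = sqrt(-47 + 52) = sqrt(5))
(H - Z(-119)) - 42946 = (49365653/81641925 - sqrt(5)) - 42946 = -3506144745397/81641925 - sqrt(5)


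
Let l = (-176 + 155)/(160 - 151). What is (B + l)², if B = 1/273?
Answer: 44944/8281 ≈ 5.4274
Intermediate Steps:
l = -7/3 (l = -21/9 = -21*⅑ = -7/3 ≈ -2.3333)
B = 1/273 ≈ 0.0036630
(B + l)² = (1/273 - 7/3)² = (-212/91)² = 44944/8281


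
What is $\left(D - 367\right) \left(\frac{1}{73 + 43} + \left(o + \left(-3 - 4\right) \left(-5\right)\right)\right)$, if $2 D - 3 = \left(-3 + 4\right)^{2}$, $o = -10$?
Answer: $- \frac{1058865}{116} \approx -9128.1$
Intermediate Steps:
$D = 2$ ($D = \frac{3}{2} + \frac{\left(-3 + 4\right)^{2}}{2} = \frac{3}{2} + \frac{1^{2}}{2} = \frac{3}{2} + \frac{1}{2} \cdot 1 = \frac{3}{2} + \frac{1}{2} = 2$)
$\left(D - 367\right) \left(\frac{1}{73 + 43} + \left(o + \left(-3 - 4\right) \left(-5\right)\right)\right) = \left(2 - 367\right) \left(\frac{1}{73 + 43} - \left(10 - \left(-3 - 4\right) \left(-5\right)\right)\right) = - 365 \left(\frac{1}{116} - \left(10 - \left(-3 - 4\right) \left(-5\right)\right)\right) = - 365 \left(\frac{1}{116} - -25\right) = - 365 \left(\frac{1}{116} + \left(-10 + 35\right)\right) = - 365 \left(\frac{1}{116} + 25\right) = \left(-365\right) \frac{2901}{116} = - \frac{1058865}{116}$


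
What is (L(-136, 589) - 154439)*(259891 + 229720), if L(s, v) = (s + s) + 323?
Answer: -75590063068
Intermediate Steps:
L(s, v) = 323 + 2*s (L(s, v) = 2*s + 323 = 323 + 2*s)
(L(-136, 589) - 154439)*(259891 + 229720) = ((323 + 2*(-136)) - 154439)*(259891 + 229720) = ((323 - 272) - 154439)*489611 = (51 - 154439)*489611 = -154388*489611 = -75590063068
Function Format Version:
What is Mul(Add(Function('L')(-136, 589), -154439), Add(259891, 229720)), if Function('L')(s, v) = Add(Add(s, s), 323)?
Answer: -75590063068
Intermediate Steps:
Function('L')(s, v) = Add(323, Mul(2, s)) (Function('L')(s, v) = Add(Mul(2, s), 323) = Add(323, Mul(2, s)))
Mul(Add(Function('L')(-136, 589), -154439), Add(259891, 229720)) = Mul(Add(Add(323, Mul(2, -136)), -154439), Add(259891, 229720)) = Mul(Add(Add(323, -272), -154439), 489611) = Mul(Add(51, -154439), 489611) = Mul(-154388, 489611) = -75590063068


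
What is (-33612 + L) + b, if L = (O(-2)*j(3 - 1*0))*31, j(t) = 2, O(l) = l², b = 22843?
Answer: -10521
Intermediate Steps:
L = 248 (L = ((-2)²*2)*31 = (4*2)*31 = 8*31 = 248)
(-33612 + L) + b = (-33612 + 248) + 22843 = -33364 + 22843 = -10521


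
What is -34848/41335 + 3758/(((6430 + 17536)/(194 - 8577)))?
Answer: -651512325679/495317305 ≈ -1315.3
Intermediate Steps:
-34848/41335 + 3758/(((6430 + 17536)/(194 - 8577))) = -34848*1/41335 + 3758/((23966/(-8383))) = -34848/41335 + 3758/((23966*(-1/8383))) = -34848/41335 + 3758/(-23966/8383) = -34848/41335 + 3758*(-8383/23966) = -34848/41335 - 15751657/11983 = -651512325679/495317305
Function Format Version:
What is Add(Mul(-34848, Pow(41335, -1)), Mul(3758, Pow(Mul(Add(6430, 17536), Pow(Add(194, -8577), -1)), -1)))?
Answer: Rational(-651512325679, 495317305) ≈ -1315.3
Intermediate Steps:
Add(Mul(-34848, Pow(41335, -1)), Mul(3758, Pow(Mul(Add(6430, 17536), Pow(Add(194, -8577), -1)), -1))) = Add(Mul(-34848, Rational(1, 41335)), Mul(3758, Pow(Mul(23966, Pow(-8383, -1)), -1))) = Add(Rational(-34848, 41335), Mul(3758, Pow(Mul(23966, Rational(-1, 8383)), -1))) = Add(Rational(-34848, 41335), Mul(3758, Pow(Rational(-23966, 8383), -1))) = Add(Rational(-34848, 41335), Mul(3758, Rational(-8383, 23966))) = Add(Rational(-34848, 41335), Rational(-15751657, 11983)) = Rational(-651512325679, 495317305)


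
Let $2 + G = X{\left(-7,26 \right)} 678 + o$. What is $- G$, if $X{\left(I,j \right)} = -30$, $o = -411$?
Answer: $20753$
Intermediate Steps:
$G = -20753$ ($G = -2 - 20751 = -20753$)
$- G = \left(-1\right) \left(-20753\right) = 20753$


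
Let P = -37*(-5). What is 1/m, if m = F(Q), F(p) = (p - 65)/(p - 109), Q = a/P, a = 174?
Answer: 19991/11851 ≈ 1.6869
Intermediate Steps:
P = 185
Q = 174/185 ≈ 0.94054
F(p) = (-65 + p)/(-109 + p)
m = 11851/19991 (m = (-65 + 174/185)/(-109 + 174/185) = -11851/185/(-19991/185) = -185/19991*(-11851/185) = 11851/19991 ≈ 0.59282)
1/m = 1/(11851/19991) = 19991/11851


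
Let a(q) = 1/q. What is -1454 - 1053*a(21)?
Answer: -10529/7 ≈ -1504.1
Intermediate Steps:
-1454 - 1053*a(21) = -1454 - 1053/21 = -1454 - 1053*1/21 = -1454 - 351/7 = -10529/7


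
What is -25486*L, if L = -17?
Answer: 433262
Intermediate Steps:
-25486*L = -25486*(-17) = 433262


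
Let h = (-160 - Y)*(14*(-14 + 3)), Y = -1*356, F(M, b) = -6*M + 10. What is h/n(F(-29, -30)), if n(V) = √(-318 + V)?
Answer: 15092*I*√134/67 ≈ 2607.5*I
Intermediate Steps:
F(M, b) = 10 - 6*M
Y = -356
h = -30184 (h = (-160 - 1*(-356))*(14*(-14 + 3)) = (-160 + 356)*(14*(-11)) = 196*(-154) = -30184)
h/n(F(-29, -30)) = -30184/√(-318 + (10 - 6*(-29))) = -30184/√(-318 + (10 + 174)) = -30184/√(-318 + 184) = -30184*(-I*√134/134) = -(-15092)*I*√134/67 = 15092*I*√134/67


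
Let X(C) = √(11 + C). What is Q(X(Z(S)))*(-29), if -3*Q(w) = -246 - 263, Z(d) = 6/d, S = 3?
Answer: -14761/3 ≈ -4920.3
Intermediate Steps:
Q(w) = 509/3 (Q(w) = -(-246 - 263)/3 = -⅓*(-509) = 509/3)
Q(X(Z(S)))*(-29) = (509/3)*(-29) = -14761/3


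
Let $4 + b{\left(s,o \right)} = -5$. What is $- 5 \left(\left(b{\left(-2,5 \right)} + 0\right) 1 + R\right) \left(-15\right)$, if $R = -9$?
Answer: $-1350$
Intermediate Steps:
$b{\left(s,o \right)} = -9$ ($b{\left(s,o \right)} = -4 - 5 = -9$)
$- 5 \left(\left(b{\left(-2,5 \right)} + 0\right) 1 + R\right) \left(-15\right) = - 5 \left(\left(-9 + 0\right) 1 - 9\right) \left(-15\right) = - 5 \left(\left(-9\right) 1 - 9\right) \left(-15\right) = - 5 \left(-9 - 9\right) \left(-15\right) = \left(-5\right) \left(-18\right) \left(-15\right) = 90 \left(-15\right) = -1350$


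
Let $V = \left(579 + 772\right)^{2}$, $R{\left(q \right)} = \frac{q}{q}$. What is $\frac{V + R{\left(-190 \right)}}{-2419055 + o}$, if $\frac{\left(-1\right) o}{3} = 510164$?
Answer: $- \frac{1825202}{3949547} \approx -0.46213$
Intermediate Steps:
$o = -1530492$ ($o = \left(-3\right) 510164 = -1530492$)
$R{\left(q \right)} = 1$
$V = 1825201$ ($V = 1351^{2} = 1825201$)
$\frac{V + R{\left(-190 \right)}}{-2419055 + o} = \frac{1825201 + 1}{-2419055 - 1530492} = \frac{1825202}{-3949547} = 1825202 \left(- \frac{1}{3949547}\right) = - \frac{1825202}{3949547}$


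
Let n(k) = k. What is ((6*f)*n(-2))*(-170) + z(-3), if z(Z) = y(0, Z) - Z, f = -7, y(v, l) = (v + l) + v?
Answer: -14280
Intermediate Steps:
y(v, l) = l + 2*v (y(v, l) = (l + v) + v = l + 2*v)
z(Z) = 0 (z(Z) = (Z + 2*0) - Z = (Z + 0) - Z = Z - Z = 0)
((6*f)*n(-2))*(-170) + z(-3) = ((6*(-7))*(-2))*(-170) + 0 = -42*(-2)*(-170) + 0 = 84*(-170) + 0 = -14280 + 0 = -14280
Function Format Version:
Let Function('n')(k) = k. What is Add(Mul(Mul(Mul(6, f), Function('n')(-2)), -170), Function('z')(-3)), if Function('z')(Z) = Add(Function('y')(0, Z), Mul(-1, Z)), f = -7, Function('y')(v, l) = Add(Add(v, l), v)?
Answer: -14280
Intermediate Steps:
Function('y')(v, l) = Add(l, Mul(2, v)) (Function('y')(v, l) = Add(Add(l, v), v) = Add(l, Mul(2, v)))
Function('z')(Z) = 0 (Function('z')(Z) = Add(Add(Z, Mul(2, 0)), Mul(-1, Z)) = Add(Add(Z, 0), Mul(-1, Z)) = Add(Z, Mul(-1, Z)) = 0)
Add(Mul(Mul(Mul(6, f), Function('n')(-2)), -170), Function('z')(-3)) = Add(Mul(Mul(Mul(6, -7), -2), -170), 0) = Add(Mul(Mul(-42, -2), -170), 0) = Add(Mul(84, -170), 0) = Add(-14280, 0) = -14280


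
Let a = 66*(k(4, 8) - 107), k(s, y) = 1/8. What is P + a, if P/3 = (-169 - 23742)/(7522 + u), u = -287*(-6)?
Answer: -32638299/4622 ≈ -7061.5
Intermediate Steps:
k(s, y) = 1/8
u = 1722 (u = -1*(-1722) = 1722)
a = -28215/4 (a = 66*(1/8 - 107) = 66*(-855/8) = -28215/4 ≈ -7053.8)
P = -71733/9244 (P = 3*((-169 - 23742)/(7522 + 1722)) = 3*(-23911/9244) = -71733/9244 ≈ -7.7599)
P + a = -71733/9244 - 28215/4 = -32638299/4622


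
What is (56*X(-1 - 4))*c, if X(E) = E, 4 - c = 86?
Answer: 22960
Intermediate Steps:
c = -82 (c = 4 - 1*86 = 4 - 86 = -82)
(56*X(-1 - 4))*c = (56*(-1 - 4))*(-82) = (56*(-5))*(-82) = -280*(-82) = 22960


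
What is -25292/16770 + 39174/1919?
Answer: 304206316/16090815 ≈ 18.906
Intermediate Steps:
-25292/16770 + 39174/1919 = -25292*1/16770 + 39174*(1/1919) = -12646/8385 + 39174/1919 = 304206316/16090815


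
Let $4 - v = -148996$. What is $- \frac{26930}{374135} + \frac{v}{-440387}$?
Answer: $- \frac{13521147382}{32952838049} \approx -0.41032$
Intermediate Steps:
$v = 149000$ ($v = 4 - -148996 = 4 + 148996 = 149000$)
$- \frac{26930}{374135} + \frac{v}{-440387} = - \frac{26930}{374135} + \frac{149000}{-440387} = \left(-26930\right) \frac{1}{374135} + 149000 \left(- \frac{1}{440387}\right) = - \frac{5386}{74827} - \frac{149000}{440387} = - \frac{13521147382}{32952838049}$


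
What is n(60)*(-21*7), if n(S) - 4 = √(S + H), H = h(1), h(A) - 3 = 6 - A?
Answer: -588 - 294*√17 ≈ -1800.2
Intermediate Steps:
h(A) = 9 - A (h(A) = 3 + (6 - A) = 9 - A)
H = 8 (H = 9 - 1*1 = 9 - 1 = 8)
n(S) = 4 + √(8 + S) (n(S) = 4 + √(S + 8) = 4 + √(8 + S))
n(60)*(-21*7) = (4 + √(8 + 60))*(-21*7) = (4 + √68)*(-147) = (4 + 2*√17)*(-147) = -588 - 294*√17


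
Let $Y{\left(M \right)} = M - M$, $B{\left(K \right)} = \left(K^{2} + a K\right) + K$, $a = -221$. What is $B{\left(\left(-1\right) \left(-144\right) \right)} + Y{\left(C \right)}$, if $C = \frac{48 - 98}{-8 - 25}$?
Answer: $-10944$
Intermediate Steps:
$B{\left(K \right)} = K^{2} - 220 K$ ($B{\left(K \right)} = \left(K^{2} - 221 K\right) + K = K^{2} - 220 K$)
$C = \frac{50}{33}$ ($C = - \frac{50}{-33} = \left(-50\right) \left(- \frac{1}{33}\right) = \frac{50}{33} \approx 1.5152$)
$Y{\left(M \right)} = 0$
$B{\left(\left(-1\right) \left(-144\right) \right)} + Y{\left(C \right)} = \left(-1\right) \left(-144\right) \left(-220 - -144\right) + 0 = 144 \left(-220 + 144\right) + 0 = 144 \left(-76\right) + 0 = -10944 + 0 = -10944$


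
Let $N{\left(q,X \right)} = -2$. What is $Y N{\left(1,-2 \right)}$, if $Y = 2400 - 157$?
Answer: $-4486$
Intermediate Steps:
$Y = 2243$
$Y N{\left(1,-2 \right)} = 2243 \left(-2\right) = -4486$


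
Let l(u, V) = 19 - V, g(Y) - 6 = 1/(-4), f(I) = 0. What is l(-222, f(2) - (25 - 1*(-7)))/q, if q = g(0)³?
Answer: 3264/12167 ≈ 0.26827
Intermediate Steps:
g(Y) = 23/4 (g(Y) = 6 + 1/(-4) = 6 + 1*(-¼) = 6 - ¼ = 23/4)
q = 12167/64 (q = (23/4)³ = 12167/64 ≈ 190.11)
l(-222, f(2) - (25 - 1*(-7)))/q = (19 - (0 - (25 - 1*(-7))))/(12167/64) = (19 - (0 - (25 + 7)))*(64/12167) = (19 - (0 - 1*32))*(64/12167) = (19 - (0 - 32))*(64/12167) = (19 - 1*(-32))*(64/12167) = (19 + 32)*(64/12167) = 51*(64/12167) = 3264/12167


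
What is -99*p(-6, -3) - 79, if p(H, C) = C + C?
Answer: 515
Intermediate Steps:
p(H, C) = 2*C
-99*p(-6, -3) - 79 = -198*(-3) - 79 = -99*(-6) - 79 = 594 - 79 = 515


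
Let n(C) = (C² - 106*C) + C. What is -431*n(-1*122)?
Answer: -11936114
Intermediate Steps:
n(C) = C² - 105*C
-431*n(-1*122) = -431*(-1*122)*(-105 - 1*122) = -(-52582)*(-105 - 122) = -(-52582)*(-227) = -431*27694 = -11936114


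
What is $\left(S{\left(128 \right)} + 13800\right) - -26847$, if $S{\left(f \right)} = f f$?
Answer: $57031$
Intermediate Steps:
$S{\left(f \right)} = f^{2}$
$\left(S{\left(128 \right)} + 13800\right) - -26847 = \left(128^{2} + 13800\right) - -26847 = \left(16384 + 13800\right) + 26847 = 30184 + 26847 = 57031$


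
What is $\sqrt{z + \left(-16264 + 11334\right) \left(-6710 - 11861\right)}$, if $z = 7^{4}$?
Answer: $7 \sqrt{1868519} \approx 9568.6$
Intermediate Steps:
$z = 2401$
$\sqrt{z + \left(-16264 + 11334\right) \left(-6710 - 11861\right)} = \sqrt{2401 + \left(-16264 + 11334\right) \left(-6710 - 11861\right)} = \sqrt{2401 - -91555030} = \sqrt{2401 + 91555030} = \sqrt{91557431} = 7 \sqrt{1868519}$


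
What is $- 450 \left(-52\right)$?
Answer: $23400$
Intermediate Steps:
$- 450 \left(-52\right) = \left(-1\right) \left(-23400\right) = 23400$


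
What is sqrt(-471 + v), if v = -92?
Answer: I*sqrt(563) ≈ 23.728*I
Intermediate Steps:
sqrt(-471 + v) = sqrt(-471 - 92) = sqrt(-563) = I*sqrt(563)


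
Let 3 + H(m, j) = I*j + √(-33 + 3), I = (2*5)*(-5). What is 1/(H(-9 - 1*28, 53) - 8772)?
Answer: -2285/26106131 - I*√30/130530655 ≈ -8.7527e-5 - 4.1961e-8*I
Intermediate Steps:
I = -50 (I = 10*(-5) = -50)
H(m, j) = -3 - 50*j + I*√30 (H(m, j) = -3 + (-50*j + √(-33 + 3)) = -3 + (-50*j + √(-30)) = -3 + (-50*j + I*√30) = -3 - 50*j + I*√30)
1/(H(-9 - 1*28, 53) - 8772) = 1/((-3 - 50*53 + I*√30) - 8772) = 1/((-3 - 2650 + I*√30) - 8772) = 1/((-2653 + I*√30) - 8772) = 1/(-11425 + I*√30)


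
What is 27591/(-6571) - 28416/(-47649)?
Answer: -375987341/104367193 ≈ -3.6025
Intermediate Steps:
27591/(-6571) - 28416/(-47649) = 27591*(-1/6571) - 28416*(-1/47649) = -27591/6571 + 9472/15883 = -375987341/104367193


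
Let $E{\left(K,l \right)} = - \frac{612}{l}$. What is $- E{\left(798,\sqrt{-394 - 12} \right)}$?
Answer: $- \frac{306 i \sqrt{406}}{203} \approx - 30.373 i$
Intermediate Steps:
$- E{\left(798,\sqrt{-394 - 12} \right)} = - \frac{-612}{\sqrt{-394 - 12}} = - \frac{-612}{\sqrt{-406}} = - \frac{-612}{i \sqrt{406}} = - \left(-612\right) \left(- \frac{i \sqrt{406}}{406}\right) = - \frac{306 i \sqrt{406}}{203}$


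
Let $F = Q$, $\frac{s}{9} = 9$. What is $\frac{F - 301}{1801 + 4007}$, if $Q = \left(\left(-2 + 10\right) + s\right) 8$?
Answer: $\frac{137}{1936} \approx 0.070764$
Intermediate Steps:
$s = 81$ ($s = 9 \cdot 9 = 81$)
$Q = 712$ ($Q = \left(\left(-2 + 10\right) + 81\right) 8 = \left(8 + 81\right) 8 = 89 \cdot 8 = 712$)
$F = 712$
$\frac{F - 301}{1801 + 4007} = \frac{712 - 301}{1801 + 4007} = \frac{411}{5808} = 411 \cdot \frac{1}{5808} = \frac{137}{1936}$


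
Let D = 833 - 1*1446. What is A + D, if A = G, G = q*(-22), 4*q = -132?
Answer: 113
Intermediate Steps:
q = -33 (q = (¼)*(-132) = -33)
D = -613 (D = 833 - 1446 = -613)
G = 726 (G = -33*(-22) = 726)
A = 726
A + D = 726 - 613 = 113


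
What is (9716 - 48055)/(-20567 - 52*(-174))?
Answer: 38339/11519 ≈ 3.3283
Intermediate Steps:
(9716 - 48055)/(-20567 - 52*(-174)) = -38339/(-20567 + 9048) = -38339/(-11519) = -38339*(-1/11519) = 38339/11519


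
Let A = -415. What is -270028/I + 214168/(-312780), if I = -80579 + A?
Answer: 932125484/351851435 ≈ 2.6492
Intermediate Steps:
I = -80994 (I = -80579 - 415 = -80994)
-270028/I + 214168/(-312780) = -270028/(-80994) + 214168/(-312780) = -270028*(-1/80994) + 214168*(-1/312780) = 135014/40497 - 53542/78195 = 932125484/351851435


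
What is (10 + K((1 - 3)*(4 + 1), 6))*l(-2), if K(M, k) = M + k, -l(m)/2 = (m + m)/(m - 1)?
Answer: -16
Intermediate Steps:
l(m) = -4*m/(-1 + m) (l(m) = -2*(m + m)/(m - 1) = -2*2*m/(-1 + m) = -4*m/(-1 + m))
(10 + K((1 - 3)*(4 + 1), 6))*l(-2) = (10 + ((1 - 3)*(4 + 1) + 6))*(-4*(-2)/(-1 - 2)) = (10 + (-2*5 + 6))*(-4*(-2)/(-3)) = (10 + (-10 + 6))*(-4*(-2)*(-⅓)) = (10 - 4)*(-8/3) = 6*(-8/3) = -16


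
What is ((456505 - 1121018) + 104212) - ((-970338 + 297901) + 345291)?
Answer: -233155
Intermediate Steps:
((456505 - 1121018) + 104212) - ((-970338 + 297901) + 345291) = (-664513 + 104212) - (-672437 + 345291) = -560301 - 1*(-327146) = -560301 + 327146 = -233155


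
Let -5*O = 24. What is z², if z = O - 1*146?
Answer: 568516/25 ≈ 22741.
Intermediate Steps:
O = -24/5 (O = -⅕*24 = -24/5 ≈ -4.8000)
z = -754/5 (z = -24/5 - 1*146 = -24/5 - 146 = -754/5 ≈ -150.80)
z² = (-754/5)² = 568516/25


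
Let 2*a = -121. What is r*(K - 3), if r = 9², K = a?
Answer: -10287/2 ≈ -5143.5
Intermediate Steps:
a = -121/2 (a = (½)*(-121) = -121/2 ≈ -60.500)
K = -121/2 ≈ -60.500
r = 81
r*(K - 3) = 81*(-121/2 - 3) = 81*(-127/2) = -10287/2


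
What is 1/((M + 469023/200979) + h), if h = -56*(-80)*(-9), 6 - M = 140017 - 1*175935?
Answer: -66993/294344887 ≈ -0.00022760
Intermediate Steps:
M = 35924 (M = 6 - (140017 - 1*175935) = 6 - (140017 - 175935) = 6 - 1*(-35918) = 6 + 35918 = 35924)
h = -40320 (h = 4480*(-9) = -40320)
1/((M + 469023/200979) + h) = 1/((35924 + 469023/200979) - 40320) = 1/((35924 + 469023*(1/200979)) - 40320) = 1/((35924 + 156341/66993) - 40320) = 1/(2406812873/66993 - 40320) = 1/(-294344887/66993) = -66993/294344887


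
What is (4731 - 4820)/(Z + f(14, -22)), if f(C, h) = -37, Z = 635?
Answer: -89/598 ≈ -0.14883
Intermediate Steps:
(4731 - 4820)/(Z + f(14, -22)) = (4731 - 4820)/(635 - 37) = -89/598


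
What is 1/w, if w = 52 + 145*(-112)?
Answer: -1/16188 ≈ -6.1774e-5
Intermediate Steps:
w = -16188 (w = 52 - 16240 = -16188)
1/w = 1/(-16188) = -1/16188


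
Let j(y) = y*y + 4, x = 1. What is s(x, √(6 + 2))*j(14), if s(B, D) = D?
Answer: 400*√2 ≈ 565.69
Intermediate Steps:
j(y) = 4 + y² (j(y) = y² + 4 = 4 + y²)
s(x, √(6 + 2))*j(14) = √(6 + 2)*(4 + 14²) = √8*(4 + 196) = (2*√2)*200 = 400*√2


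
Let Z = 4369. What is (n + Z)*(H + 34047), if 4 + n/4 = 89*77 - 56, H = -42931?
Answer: -280210244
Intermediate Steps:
n = 27172 (n = -16 + 4*(89*77 - 56) = -16 + 4*(6853 - 56) = -16 + 4*6797 = -16 + 27188 = 27172)
(n + Z)*(H + 34047) = (27172 + 4369)*(-42931 + 34047) = 31541*(-8884) = -280210244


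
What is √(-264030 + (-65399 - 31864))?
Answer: I*√361293 ≈ 601.08*I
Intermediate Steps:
√(-264030 + (-65399 - 31864)) = √(-264030 - 97263) = √(-361293) = I*√361293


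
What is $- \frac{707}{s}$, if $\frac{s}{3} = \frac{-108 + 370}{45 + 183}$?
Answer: $- \frac{26866}{131} \approx -205.08$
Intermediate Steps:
$s = \frac{131}{38}$ ($s = 3 \frac{-108 + 370}{45 + 183} = 3 \cdot \frac{262}{228} = 3 \cdot 262 \cdot \frac{1}{228} = 3 \cdot \frac{131}{114} = \frac{131}{38} \approx 3.4474$)
$- \frac{707}{s} = - \frac{707}{\frac{131}{38}} = \left(-707\right) \frac{38}{131} = - \frac{26866}{131}$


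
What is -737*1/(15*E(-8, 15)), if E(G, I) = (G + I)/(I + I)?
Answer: -1474/7 ≈ -210.57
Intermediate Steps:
E(G, I) = (G + I)/(2*I) (E(G, I) = (G + I)/((2*I)) = (G + I)*(1/(2*I)) = (G + I)/(2*I))
-737*1/(15*E(-8, 15)) = -737*2/(-8 + 15) = -737/(((½)*(1/15)*7)*15) = -737/((7/30)*15) = -737/7/2 = -737*2/7 = -1474/7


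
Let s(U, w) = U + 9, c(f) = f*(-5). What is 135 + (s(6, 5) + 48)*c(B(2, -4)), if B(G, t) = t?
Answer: 1395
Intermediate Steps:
c(f) = -5*f
s(U, w) = 9 + U
135 + (s(6, 5) + 48)*c(B(2, -4)) = 135 + ((9 + 6) + 48)*(-5*(-4)) = 135 + (15 + 48)*20 = 135 + 63*20 = 135 + 1260 = 1395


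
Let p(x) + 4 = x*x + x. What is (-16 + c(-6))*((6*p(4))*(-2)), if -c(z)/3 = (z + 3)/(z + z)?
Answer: 3216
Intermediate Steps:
c(z) = -3*(3 + z)/(2*z) (c(z) = -3*(z + 3)/(z + z) = -3*(3 + z)/(2*z))
p(x) = -4 + x + x² (p(x) = -4 + (x*x + x) = -4 + (x² + x) = -4 + (x + x²) = -4 + x + x²)
(-16 + c(-6))*((6*p(4))*(-2)) = (-16 + (3/2)*(-3 - 1*(-6))/(-6))*((6*(-4 + 4 + 4²))*(-2)) = (-16 + (3/2)*(-⅙)*(-3 + 6))*((6*(-4 + 4 + 16))*(-2)) = (-16 + (3/2)*(-⅙)*3)*((6*16)*(-2)) = (-16 - ¾)*(96*(-2)) = -67/4*(-192) = 3216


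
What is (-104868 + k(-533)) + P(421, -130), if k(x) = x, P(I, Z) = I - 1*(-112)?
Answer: -104868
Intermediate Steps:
P(I, Z) = 112 + I (P(I, Z) = I + 112 = 112 + I)
(-104868 + k(-533)) + P(421, -130) = (-104868 - 533) + (112 + 421) = -105401 + 533 = -104868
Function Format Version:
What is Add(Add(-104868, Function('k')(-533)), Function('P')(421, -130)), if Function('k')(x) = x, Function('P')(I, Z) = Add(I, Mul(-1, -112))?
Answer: -104868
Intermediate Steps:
Function('P')(I, Z) = Add(112, I) (Function('P')(I, Z) = Add(I, 112) = Add(112, I))
Add(Add(-104868, Function('k')(-533)), Function('P')(421, -130)) = Add(Add(-104868, -533), Add(112, 421)) = Add(-105401, 533) = -104868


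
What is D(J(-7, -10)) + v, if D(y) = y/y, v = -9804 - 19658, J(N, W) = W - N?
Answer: -29461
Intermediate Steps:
v = -29462
D(y) = 1
D(J(-7, -10)) + v = 1 - 29462 = -29461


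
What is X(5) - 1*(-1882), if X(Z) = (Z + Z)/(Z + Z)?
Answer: 1883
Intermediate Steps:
X(Z) = 1 (X(Z) = (2*Z)/((2*Z)) = (2*Z)*(1/(2*Z)) = 1)
X(5) - 1*(-1882) = 1 - 1*(-1882) = 1 + 1882 = 1883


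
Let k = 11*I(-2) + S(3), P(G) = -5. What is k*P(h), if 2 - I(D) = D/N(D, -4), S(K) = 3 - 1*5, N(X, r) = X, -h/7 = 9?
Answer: -45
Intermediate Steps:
h = -63 (h = -7*9 = -63)
S(K) = -2 (S(K) = 3 - 5 = -2)
I(D) = 1 (I(D) = 2 - D/D = 2 - 1*1 = 2 - 1 = 1)
k = 9 (k = 11*1 - 2 = 11 - 2 = 9)
k*P(h) = 9*(-5) = -45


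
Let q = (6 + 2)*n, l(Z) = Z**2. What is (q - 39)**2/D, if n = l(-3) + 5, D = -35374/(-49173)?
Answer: 262042917/35374 ≈ 7407.8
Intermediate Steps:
D = 35374/49173 (D = -35374*(-1/49173) = 35374/49173 ≈ 0.71938)
n = 14 (n = (-3)**2 + 5 = 9 + 5 = 14)
q = 112 (q = (6 + 2)*14 = 8*14 = 112)
(q - 39)**2/D = (112 - 39)**2/(35374/49173) = 73**2*(49173/35374) = 5329*(49173/35374) = 262042917/35374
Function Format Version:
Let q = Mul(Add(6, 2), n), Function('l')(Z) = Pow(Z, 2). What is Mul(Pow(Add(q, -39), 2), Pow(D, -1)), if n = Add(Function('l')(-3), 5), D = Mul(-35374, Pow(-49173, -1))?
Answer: Rational(262042917, 35374) ≈ 7407.8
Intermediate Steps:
D = Rational(35374, 49173) (D = Mul(-35374, Rational(-1, 49173)) = Rational(35374, 49173) ≈ 0.71938)
n = 14 (n = Add(Pow(-3, 2), 5) = Add(9, 5) = 14)
q = 112 (q = Mul(Add(6, 2), 14) = Mul(8, 14) = 112)
Mul(Pow(Add(q, -39), 2), Pow(D, -1)) = Mul(Pow(Add(112, -39), 2), Pow(Rational(35374, 49173), -1)) = Mul(Pow(73, 2), Rational(49173, 35374)) = Mul(5329, Rational(49173, 35374)) = Rational(262042917, 35374)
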